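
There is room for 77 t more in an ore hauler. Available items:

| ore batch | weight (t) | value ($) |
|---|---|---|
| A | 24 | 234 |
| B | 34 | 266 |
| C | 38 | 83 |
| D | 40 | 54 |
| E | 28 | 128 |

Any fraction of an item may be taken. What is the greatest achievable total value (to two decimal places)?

Sort by value per unit weight and fill in that order.
Order: A (234/24=9.75) > B (266/34=7.82) > E (128/28=4.57) > C (83/38=2.18) > D (54/40=1.35)
Fill: take A (24 @ 234) → take B (34 @ 266) → take 19/28 of E → 86.86; 77/77 used.
Total value = 586.86

586.86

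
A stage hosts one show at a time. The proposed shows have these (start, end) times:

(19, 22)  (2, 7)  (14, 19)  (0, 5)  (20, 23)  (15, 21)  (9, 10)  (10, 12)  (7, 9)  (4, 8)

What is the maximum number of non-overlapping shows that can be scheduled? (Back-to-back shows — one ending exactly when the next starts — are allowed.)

Sort by end time and greedily take each interval whose start is ≥ the last chosen end.
Sorted by end: (0,5)  (2,7)  (4,8)  (7,9)  (9,10)  (10,12)  (14,19)  (15,21)  (19,22)  (20,23)
take (0,5); take (7,9); take (9,10); take (10,12); take (14,19); take (19,22); skip (20,23).
Selected 6 shows.

6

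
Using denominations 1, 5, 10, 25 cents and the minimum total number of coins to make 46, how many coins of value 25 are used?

Greedy: take as many of the largest coin as possible, then repeat with the remainder.
46 − 1×25→21 − 2×10→1 − 1×1→0
Count of 25: 1

1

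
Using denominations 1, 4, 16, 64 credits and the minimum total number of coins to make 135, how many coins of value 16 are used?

0

Use the largest denomination that fits, subtract, and repeat.
135 = 2×64 + 1×4 + 3×1
Count of 16: 0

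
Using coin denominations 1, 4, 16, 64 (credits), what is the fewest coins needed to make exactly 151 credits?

151 − 2×64→23 − 1×16→7 − 1×4→3 − 3×1→0
Total coins = 2 + 1 + 1 + 3 = 7

7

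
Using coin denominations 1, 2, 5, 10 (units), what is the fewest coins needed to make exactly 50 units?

50 = 5×10
Total coins = 5 = 5

5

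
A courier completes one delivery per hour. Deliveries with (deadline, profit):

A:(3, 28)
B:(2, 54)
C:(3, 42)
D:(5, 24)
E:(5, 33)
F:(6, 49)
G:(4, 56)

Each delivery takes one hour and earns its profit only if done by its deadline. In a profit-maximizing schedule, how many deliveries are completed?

6

Profit order: G=56 B=54 F=49 C=42 E=33 A=28 D=24
Assign: G→slot 4, B→slot 2, F→slot 6, C→slot 3, E→slot 5, A→slot 1, D skipped.
Slots: [1:A] [2:B] [3:C] [4:G] [5:E] [6:F]
6 of 7 scheduled.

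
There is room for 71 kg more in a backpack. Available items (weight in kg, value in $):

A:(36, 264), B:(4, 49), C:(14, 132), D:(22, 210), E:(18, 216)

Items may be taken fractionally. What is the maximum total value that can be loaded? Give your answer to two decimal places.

Sort by value per unit weight and fill in that order.
Ratios (sorted): B 12.25, E 12.00, D 9.55, C 9.43, A 7.33
take B (4 @ 49); take E (18 @ 216); take D (22 @ 210); take C (14 @ 132); take 13/36 of A → 95.33. Capacity used 71/71.
Total value = 702.33

702.33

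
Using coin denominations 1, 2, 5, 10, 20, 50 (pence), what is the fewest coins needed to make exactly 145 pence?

5

Greedy: take as many of the largest coin as possible, then repeat with the remainder.
145 − 2×50→45 − 2×20→5 − 1×5→0
Total coins = 2 + 2 + 1 = 5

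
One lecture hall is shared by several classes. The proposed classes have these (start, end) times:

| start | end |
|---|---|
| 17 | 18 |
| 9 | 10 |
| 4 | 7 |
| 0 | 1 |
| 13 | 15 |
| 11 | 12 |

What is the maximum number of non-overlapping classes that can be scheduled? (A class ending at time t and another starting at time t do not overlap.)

6

By end time: (0,1), (4,7), (9,10), (11,12), (13,15), (17,18).
Pick (0,1); next start ≥ 1 → (4,7); next start ≥ 7 → (9,10); next start ≥ 10 → (11,12); next start ≥ 12 → (13,15); next start ≥ 15 → (17,18).
Selected 6 classes.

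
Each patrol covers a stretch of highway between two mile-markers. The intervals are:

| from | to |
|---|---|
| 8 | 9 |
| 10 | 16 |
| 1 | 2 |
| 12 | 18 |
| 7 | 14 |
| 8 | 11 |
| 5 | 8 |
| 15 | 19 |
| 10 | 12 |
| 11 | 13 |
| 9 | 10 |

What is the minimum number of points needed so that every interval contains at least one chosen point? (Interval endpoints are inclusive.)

5

By right end: [1,2]  [5,8]  [8,9]  [9,10]  [8,11]  [10,12]  [11,13]  [7,14]  [10,16]  [12,18]  [15,19]
[1,2] uncovered → point at 2; [5,8] uncovered → point at 8; [9,10] uncovered → point at 10; [11,13] uncovered → point at 13; [15,19] uncovered → point at 19.
Points: 2, 8, 10, 13, 19 (5 total).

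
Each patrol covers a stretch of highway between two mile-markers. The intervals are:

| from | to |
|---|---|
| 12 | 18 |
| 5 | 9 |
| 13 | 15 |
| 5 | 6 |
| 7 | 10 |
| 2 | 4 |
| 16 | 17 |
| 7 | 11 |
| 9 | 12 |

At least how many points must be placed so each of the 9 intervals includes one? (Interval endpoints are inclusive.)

Sort by right endpoint; whenever an interval is uncovered, place a point at its right end.
By right end: [2,4]  [5,6]  [5,9]  [7,10]  [7,11]  [9,12]  [13,15]  [16,17]  [12,18]
[2,4] uncovered → point at 4; [5,6] uncovered → point at 6; [7,10] uncovered → point at 10; [13,15] uncovered → point at 15; [16,17] uncovered → point at 17.
Points: 4, 6, 10, 15, 17 (5 total).

5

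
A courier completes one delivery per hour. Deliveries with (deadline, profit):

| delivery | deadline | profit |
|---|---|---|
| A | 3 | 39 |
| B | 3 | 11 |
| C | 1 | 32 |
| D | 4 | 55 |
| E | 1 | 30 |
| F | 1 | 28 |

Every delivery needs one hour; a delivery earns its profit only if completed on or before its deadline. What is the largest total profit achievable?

By profit: D(d4,55), A(d3,39), C(d1,32), E(d1,30), F(d1,28), B(d3,11)
D→slot 4; A→slot 3; C→slot 1; E skipped; F skipped; B→slot 2.
Profit = 32 + 11 + 39 + 55 = 137

137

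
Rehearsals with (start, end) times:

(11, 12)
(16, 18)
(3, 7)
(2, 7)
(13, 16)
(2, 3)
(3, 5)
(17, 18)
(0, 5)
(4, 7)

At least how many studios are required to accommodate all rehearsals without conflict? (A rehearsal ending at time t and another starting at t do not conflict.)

Count concurrent intervals with a sweep; the peak is the room count.
Events (time:±→running): 0:+→1 2:+→2 2:+→3 3:-→2 3:+→3 3:+→4 4:+→5 … peak 5.

5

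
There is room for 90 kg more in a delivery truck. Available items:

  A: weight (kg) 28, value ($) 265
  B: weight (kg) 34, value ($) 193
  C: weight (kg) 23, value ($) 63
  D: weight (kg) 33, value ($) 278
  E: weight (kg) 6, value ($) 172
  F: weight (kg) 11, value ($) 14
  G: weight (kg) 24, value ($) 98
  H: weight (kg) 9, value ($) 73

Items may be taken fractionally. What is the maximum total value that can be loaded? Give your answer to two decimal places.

Order: E (172/6=28.67) > A (265/28=9.46) > D (278/33=8.42) > H (73/9=8.11) > B (193/34=5.68) > G (98/24=4.08) > C (63/23=2.74) > F (14/11=1.27)
Fill: take E (6 @ 172) → take A (28 @ 265) → take D (33 @ 278) → take H (9 @ 73) → take 14/34 of B → 79.47; 90/90 used.
Total value = 867.47

867.47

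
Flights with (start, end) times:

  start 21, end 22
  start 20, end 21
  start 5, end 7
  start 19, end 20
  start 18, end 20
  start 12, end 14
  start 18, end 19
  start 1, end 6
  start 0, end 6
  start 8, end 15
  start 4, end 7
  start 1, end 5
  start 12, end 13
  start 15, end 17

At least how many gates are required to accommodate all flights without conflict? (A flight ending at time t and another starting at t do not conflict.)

The answer is the maximum number of intervals overlapping at any instant.
starts: [0, 1, 1, 4, 5, 8, 12, 12, 15, 18, 18, 19, 20, 21]
ends:   [5, 6, 6, 7, 7, 13, 14, 15, 17, 19, 20, 20, 21, 22]
s0→1 s1→2 s1→3 s4→4  — peak 4.

4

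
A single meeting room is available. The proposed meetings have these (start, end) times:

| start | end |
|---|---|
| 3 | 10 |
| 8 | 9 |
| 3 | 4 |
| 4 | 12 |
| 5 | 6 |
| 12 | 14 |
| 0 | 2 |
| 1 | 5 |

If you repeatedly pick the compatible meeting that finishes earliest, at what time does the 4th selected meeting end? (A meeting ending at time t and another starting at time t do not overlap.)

9

Order by finish time; keep every interval that doesn't clash with the previous kept one.
Sorted by end: (0,2)  (3,4)  (1,5)  (5,6)  (8,9)  (3,10)  (4,12)  (12,14)
take (0,2); take (3,4); take (5,6); take (8,9); skip (3,10); skip (4,12); take (12,14).
Selected: (0,2) (3,4) (5,6) (8,9) (12,14)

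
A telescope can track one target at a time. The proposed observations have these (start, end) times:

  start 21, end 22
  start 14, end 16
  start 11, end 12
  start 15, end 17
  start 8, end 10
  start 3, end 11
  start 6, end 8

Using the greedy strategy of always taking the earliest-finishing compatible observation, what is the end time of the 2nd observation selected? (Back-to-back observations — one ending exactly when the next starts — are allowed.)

By end time: (6,8), (8,10), (3,11), (11,12), (14,16), (15,17), (21,22).
Pick (6,8); next start ≥ 8 → (8,10); next start ≥ 10 → (11,12); next start ≥ 12 → (14,16); next start ≥ 16 → (21,22).
Selected: (6,8) (8,10) (11,12) (14,16) (21,22)

10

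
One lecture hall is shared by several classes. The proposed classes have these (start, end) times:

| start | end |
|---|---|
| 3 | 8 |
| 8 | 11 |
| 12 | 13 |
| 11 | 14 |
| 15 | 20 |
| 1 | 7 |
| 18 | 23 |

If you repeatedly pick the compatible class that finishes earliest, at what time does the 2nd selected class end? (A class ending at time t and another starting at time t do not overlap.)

11

Sorted by end: (1,7)  (3,8)  (8,11)  (12,13)  (11,14)  (15,20)  (18,23)
take (1,7); take (8,11); take (12,13); take (15,20).
Selected: (1,7) (8,11) (12,13) (15,20)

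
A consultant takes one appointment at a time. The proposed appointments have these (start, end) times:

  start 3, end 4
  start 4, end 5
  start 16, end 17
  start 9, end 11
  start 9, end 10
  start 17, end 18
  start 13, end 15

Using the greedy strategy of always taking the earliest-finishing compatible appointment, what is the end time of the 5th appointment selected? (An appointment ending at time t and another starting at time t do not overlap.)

17

Order by finish time; keep every interval that doesn't clash with the previous kept one.
Sorted by end: (3,4)  (4,5)  (9,10)  (9,11)  (13,15)  (16,17)  (17,18)
take (3,4); take (4,5); take (9,10); take (13,15); take (16,17); take (17,18).
Selected: (3,4) (4,5) (9,10) (13,15) (16,17) (17,18)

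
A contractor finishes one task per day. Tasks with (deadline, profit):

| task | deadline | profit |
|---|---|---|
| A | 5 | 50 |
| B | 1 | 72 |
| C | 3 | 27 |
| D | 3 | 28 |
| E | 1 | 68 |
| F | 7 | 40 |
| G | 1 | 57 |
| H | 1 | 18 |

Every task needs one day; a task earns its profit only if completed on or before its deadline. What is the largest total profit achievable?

217

Take jobs in profit order; each goes to the latest open slot no later than its deadline.
Profit order: B=72 E=68 G=57 A=50 F=40 D=28 C=27 H=18
Assign: B→slot 1, E skipped, G skipped, A→slot 5, F→slot 7, D→slot 3, C→slot 2, H skipped.
Slots: [1:B] [2:C] [3:D] [5:A] [7:F]
Profit = 72 + 27 + 28 + 50 + 40 = 217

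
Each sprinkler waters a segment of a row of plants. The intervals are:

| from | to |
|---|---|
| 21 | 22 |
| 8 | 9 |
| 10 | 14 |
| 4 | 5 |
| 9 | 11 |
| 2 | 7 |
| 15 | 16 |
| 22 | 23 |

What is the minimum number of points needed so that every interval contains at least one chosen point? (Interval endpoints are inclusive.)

Sort by right endpoint; whenever an interval is uncovered, place a point at its right end.
By right end: [4,5]  [2,7]  [8,9]  [9,11]  [10,14]  [15,16]  [21,22]  [22,23]
[4,5] uncovered → point at 5; [8,9] uncovered → point at 9; [10,14] uncovered → point at 14; [15,16] uncovered → point at 16; [21,22] uncovered → point at 22.
Points: 5, 9, 14, 16, 22 (5 total).

5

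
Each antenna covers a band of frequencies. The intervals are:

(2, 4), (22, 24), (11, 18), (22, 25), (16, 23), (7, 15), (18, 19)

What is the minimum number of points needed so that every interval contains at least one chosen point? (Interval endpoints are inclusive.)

Process intervals by earliest right end; each time one isn't hit yet, stab at its right endpoint.
Sorted: [2,4] [7,15] [11,18] [18,19] [16,23] [22,24] [22,25]
{[2,4]} hit by 4; {[7,15],[11,18]} hit by 15; {[18,19],[16,23]} hit by 19; {[22,24],[22,25]} hit by 24.
Points: 4, 15, 19, 24 (4 total).

4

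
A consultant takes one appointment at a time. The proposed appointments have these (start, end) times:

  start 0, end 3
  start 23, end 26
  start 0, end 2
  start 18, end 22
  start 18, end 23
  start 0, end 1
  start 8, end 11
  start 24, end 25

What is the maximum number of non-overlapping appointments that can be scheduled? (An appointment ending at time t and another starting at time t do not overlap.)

Sort by end time and greedily take each interval whose start is ≥ the last chosen end.
Sorted by end: (0,1)  (0,2)  (0,3)  (8,11)  (18,22)  (18,23)  (24,25)  (23,26)
take (0,1); skip (0,3); take (8,11); take (18,22); skip (18,23); take (24,25).
Selected 4 appointments.

4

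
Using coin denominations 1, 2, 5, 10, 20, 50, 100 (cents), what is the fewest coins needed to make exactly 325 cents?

5

Use the largest denomination that fits, subtract, and repeat.
325 = 3×100 + 1×20 + 1×5
Total coins = 3 + 1 + 1 = 5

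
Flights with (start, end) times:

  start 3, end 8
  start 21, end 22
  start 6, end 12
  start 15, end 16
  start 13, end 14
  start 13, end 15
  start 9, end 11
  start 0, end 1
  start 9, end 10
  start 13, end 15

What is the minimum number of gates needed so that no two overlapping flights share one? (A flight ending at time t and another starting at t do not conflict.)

Events (time:±→running): 0:+→1 1:-→0 3:+→1 6:+→2 8:-→1 9:+→2 9:+→3 … peak 3.

3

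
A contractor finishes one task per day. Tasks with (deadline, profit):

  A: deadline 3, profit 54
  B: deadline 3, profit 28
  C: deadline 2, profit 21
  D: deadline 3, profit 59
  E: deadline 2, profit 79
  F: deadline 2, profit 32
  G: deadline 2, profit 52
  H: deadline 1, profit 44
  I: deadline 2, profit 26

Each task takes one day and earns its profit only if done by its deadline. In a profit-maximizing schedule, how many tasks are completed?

3

By profit: E(d2,79), D(d3,59), A(d3,54), G(d2,52), H(d1,44), F(d2,32), B(d3,28), I(d2,26), C(d2,21)
E→slot 2; D→slot 3; A→slot 1; G skipped; H skipped; F skipped; B skipped; I skipped; C skipped.
3 of 9 scheduled.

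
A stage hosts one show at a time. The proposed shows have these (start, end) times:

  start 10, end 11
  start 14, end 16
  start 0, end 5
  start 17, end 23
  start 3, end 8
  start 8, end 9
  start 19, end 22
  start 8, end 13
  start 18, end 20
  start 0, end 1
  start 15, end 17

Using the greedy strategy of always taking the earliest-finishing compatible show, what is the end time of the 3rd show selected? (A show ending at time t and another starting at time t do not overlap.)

9

Order by finish time; keep every interval that doesn't clash with the previous kept one.
Sorted by end: (0,1)  (0,5)  (3,8)  (8,9)  (10,11)  (8,13)  (14,16)  (15,17)  (18,20)  (19,22)  (17,23)
take (0,1); take (3,8); take (8,9); take (10,11); skip (8,13); take (14,16); skip (15,17); take (18,20); skip (19,22).
Selected: (0,1) (3,8) (8,9) (10,11) (14,16) (18,20)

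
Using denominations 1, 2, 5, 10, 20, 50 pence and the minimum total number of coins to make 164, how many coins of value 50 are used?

3

164 − 3×50→14 − 1×10→4 − 2×2→0
Count of 50: 3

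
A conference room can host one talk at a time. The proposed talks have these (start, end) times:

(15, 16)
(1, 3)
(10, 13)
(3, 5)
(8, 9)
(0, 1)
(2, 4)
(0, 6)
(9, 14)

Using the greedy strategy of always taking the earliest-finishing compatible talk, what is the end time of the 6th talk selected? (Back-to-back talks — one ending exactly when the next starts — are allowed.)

16

By end time: (0,1), (1,3), (2,4), (3,5), (0,6), (8,9), (10,13), (9,14), (15,16).
Pick (0,1); next start ≥ 1 → (1,3); next start ≥ 3 → (3,5); next start ≥ 5 → (8,9); next start ≥ 9 → (10,13); next start ≥ 13 → (15,16).
Selected: (0,1) (1,3) (3,5) (8,9) (10,13) (15,16)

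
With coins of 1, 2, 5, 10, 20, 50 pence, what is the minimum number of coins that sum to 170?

170 = 3×50 + 1×20
Total coins = 3 + 1 = 4

4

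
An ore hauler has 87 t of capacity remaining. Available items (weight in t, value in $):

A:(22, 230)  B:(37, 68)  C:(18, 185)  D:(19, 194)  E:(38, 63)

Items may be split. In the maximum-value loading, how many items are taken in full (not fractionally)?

3

Order: A (230/22=10.45) > C (185/18=10.28) > D (194/19=10.21) > B (68/37=1.84) > E (63/38=1.66)
Fill: take A (22 @ 230) → take C (18 @ 185) → take D (19 @ 194) → take 28/37 of B → 51.46; 87/87 used.
3 item(s) taken whole; one partial (take 28/37 of B).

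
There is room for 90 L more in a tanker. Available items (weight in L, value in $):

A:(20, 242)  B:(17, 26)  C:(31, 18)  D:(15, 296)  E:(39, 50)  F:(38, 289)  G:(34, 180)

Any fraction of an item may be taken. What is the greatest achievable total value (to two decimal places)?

Sort by value per unit weight and fill in that order.
Order: D (296/15=19.73) > A (242/20=12.10) > F (289/38=7.61) > G (180/34=5.29) > B (26/17=1.53) > E (50/39=1.28) > C (18/31=0.58)
Fill: take D (15 @ 296) → take A (20 @ 242) → take F (38 @ 289) → take 17/34 of G → 90.00; 90/90 used.
Total value = 917.00

917.00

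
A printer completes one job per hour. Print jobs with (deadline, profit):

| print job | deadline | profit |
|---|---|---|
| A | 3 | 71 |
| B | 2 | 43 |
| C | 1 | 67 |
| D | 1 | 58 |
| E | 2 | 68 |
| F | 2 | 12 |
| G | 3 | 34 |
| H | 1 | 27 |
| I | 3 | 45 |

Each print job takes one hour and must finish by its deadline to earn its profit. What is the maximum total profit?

Take jobs in profit order; each goes to the latest open slot no later than its deadline.
By profit: A(d3,71), E(d2,68), C(d1,67), D(d1,58), I(d3,45), B(d2,43), G(d3,34), H(d1,27), F(d2,12)
A→slot 3; E→slot 2; C→slot 1; D skipped; I skipped; B skipped; G skipped; H skipped; F skipped.
Profit = 67 + 68 + 71 = 206

206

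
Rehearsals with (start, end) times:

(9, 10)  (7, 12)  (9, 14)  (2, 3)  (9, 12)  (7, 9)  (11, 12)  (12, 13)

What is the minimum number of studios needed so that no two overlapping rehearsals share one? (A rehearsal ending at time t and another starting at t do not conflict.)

4

Count concurrent intervals with a sweep; the peak is the room count.
Events (time:±→running): 2:+→1 3:-→0 7:+→1 7:+→2 9:-→1 9:+→2 9:+→3 9:+→4 … peak 4.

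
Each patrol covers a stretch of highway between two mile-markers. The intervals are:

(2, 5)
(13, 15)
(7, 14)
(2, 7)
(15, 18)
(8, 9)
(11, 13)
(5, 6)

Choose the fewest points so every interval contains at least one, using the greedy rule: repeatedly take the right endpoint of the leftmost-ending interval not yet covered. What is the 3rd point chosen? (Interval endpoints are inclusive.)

13

Sort by right endpoint; whenever an interval is uncovered, place a point at its right end.
By right end: [2,5]  [5,6]  [2,7]  [8,9]  [11,13]  [7,14]  [13,15]  [15,18]
[2,5] uncovered → point at 5; [8,9] uncovered → point at 9; [11,13] uncovered → point at 13; [15,18] uncovered → point at 18.
Points: 5, 9, 13, 18 (4 total).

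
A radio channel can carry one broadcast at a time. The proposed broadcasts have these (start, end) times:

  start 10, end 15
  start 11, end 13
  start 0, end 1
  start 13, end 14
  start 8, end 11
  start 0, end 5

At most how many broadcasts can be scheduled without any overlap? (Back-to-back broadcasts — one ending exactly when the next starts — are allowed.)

By end time: (0,1), (0,5), (8,11), (11,13), (13,14), (10,15).
Pick (0,1); next start ≥ 1 → (8,11); next start ≥ 11 → (11,13); next start ≥ 13 → (13,14).
Selected 4 broadcasts.

4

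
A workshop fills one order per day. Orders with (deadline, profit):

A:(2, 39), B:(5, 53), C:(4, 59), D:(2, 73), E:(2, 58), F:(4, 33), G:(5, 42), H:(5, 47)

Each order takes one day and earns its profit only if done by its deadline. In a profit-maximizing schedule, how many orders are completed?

5

Sort by profit descending; place each in the latest free slot ≤ its deadline.
By profit: D(d2,73), C(d4,59), E(d2,58), B(d5,53), H(d5,47), G(d5,42), A(d2,39), F(d4,33)
D→slot 2; C→slot 4; E→slot 1; B→slot 5; H→slot 3; G skipped; A skipped; F skipped.
5 of 8 scheduled.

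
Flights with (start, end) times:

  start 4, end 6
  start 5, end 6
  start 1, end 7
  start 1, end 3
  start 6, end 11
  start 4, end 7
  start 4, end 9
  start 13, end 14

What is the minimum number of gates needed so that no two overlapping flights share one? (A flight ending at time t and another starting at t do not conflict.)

5

Count concurrent intervals with a sweep; the peak is the room count.
starts: [1, 1, 4, 4, 4, 5, 6, 13]
ends:   [3, 6, 6, 7, 7, 9, 11, 14]
s1→1 s1→2 e3→1 s4→2 s4→3 s4→4 s5→5  — peak 5.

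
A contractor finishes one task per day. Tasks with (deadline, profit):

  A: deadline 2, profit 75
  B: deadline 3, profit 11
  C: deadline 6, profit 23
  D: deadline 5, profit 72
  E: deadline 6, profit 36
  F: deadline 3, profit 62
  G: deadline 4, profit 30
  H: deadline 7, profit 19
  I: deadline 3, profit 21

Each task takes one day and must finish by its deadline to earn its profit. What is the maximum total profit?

Take jobs in profit order; each goes to the latest open slot no later than its deadline.
Profit order: A=75 D=72 F=62 E=36 G=30 C=23 I=21 H=19 B=11
Assign: A→slot 2, D→slot 5, F→slot 3, E→slot 6, G→slot 4, C→slot 1, I skipped, H→slot 7, B skipped.
Slots: [1:C] [2:A] [3:F] [4:G] [5:D] [6:E] [7:H]
Profit = 23 + 75 + 62 + 30 + 72 + 36 + 19 = 317

317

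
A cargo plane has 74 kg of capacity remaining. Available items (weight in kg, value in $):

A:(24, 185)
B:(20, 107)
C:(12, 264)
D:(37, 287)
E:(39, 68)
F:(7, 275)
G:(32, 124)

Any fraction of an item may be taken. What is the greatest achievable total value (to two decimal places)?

964.75

Sort by value per unit weight and fill in that order.
Ratios (sorted): F 39.29, C 22.00, D 7.76, A 7.71, B 5.35, G 3.88, E 1.74
take F (7 @ 275); take C (12 @ 264); take D (37 @ 287); take 18/24 of A → 138.75. Capacity used 74/74.
Total value = 964.75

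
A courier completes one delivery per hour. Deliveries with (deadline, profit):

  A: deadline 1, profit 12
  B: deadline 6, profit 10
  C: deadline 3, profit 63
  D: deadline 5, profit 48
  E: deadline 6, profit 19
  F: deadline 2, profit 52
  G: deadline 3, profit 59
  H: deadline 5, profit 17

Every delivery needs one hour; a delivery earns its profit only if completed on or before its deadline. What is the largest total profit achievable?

Sort by profit descending; place each in the latest free slot ≤ its deadline.
Profit order: C=63 G=59 F=52 D=48 E=19 H=17 A=12 B=10
Assign: C→slot 3, G→slot 2, F→slot 1, D→slot 5, E→slot 6, H→slot 4, A skipped, B skipped.
Slots: [1:F] [2:G] [3:C] [4:H] [5:D] [6:E]
Profit = 52 + 59 + 63 + 17 + 48 + 19 = 258

258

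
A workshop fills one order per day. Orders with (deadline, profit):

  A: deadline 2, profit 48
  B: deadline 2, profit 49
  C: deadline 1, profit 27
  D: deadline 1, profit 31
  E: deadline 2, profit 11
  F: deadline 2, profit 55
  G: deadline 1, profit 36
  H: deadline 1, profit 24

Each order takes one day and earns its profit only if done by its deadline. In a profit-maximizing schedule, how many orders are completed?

Take jobs in profit order; each goes to the latest open slot no later than its deadline.
By profit: F(d2,55), B(d2,49), A(d2,48), G(d1,36), D(d1,31), C(d1,27), H(d1,24), E(d2,11)
F→slot 2; B→slot 1; A skipped; G skipped; D skipped; C skipped; H skipped; E skipped.
2 of 8 scheduled.

2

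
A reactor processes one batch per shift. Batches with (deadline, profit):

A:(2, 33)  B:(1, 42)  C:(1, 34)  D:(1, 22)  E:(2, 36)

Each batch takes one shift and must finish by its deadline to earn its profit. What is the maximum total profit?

78

Profit order: B=42 E=36 C=34 A=33 D=22
Assign: B→slot 1, E→slot 2, C skipped, A skipped, D skipped.
Slots: [1:B] [2:E]
Profit = 42 + 36 = 78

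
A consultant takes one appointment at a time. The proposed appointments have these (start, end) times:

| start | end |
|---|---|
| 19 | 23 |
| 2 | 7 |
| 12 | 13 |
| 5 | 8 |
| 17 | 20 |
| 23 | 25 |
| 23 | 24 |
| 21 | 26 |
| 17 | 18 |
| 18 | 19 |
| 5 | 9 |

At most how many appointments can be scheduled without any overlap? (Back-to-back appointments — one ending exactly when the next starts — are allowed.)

6

Order by finish time; keep every interval that doesn't clash with the previous kept one.
Sorted by end: (2,7)  (5,8)  (5,9)  (12,13)  (17,18)  (18,19)  (17,20)  (19,23)  (23,24)  (23,25)  (21,26)
take (2,7); skip (5,9); take (12,13); take (17,18); take (18,19); take (19,23); take (23,24).
Selected 6 appointments.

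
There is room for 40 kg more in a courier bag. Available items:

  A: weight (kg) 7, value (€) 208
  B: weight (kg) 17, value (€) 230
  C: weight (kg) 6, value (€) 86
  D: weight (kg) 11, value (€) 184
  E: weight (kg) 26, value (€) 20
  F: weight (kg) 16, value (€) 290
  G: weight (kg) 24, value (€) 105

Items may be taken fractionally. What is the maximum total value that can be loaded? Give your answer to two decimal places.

Greedy by value/weight ratio, highest first.
Ratios (sorted): A 29.71, F 18.12, D 16.73, C 14.33, B 13.53, G 4.38, E 0.77
take A (7 @ 208); take F (16 @ 290); take D (11 @ 184); take C (6 @ 86). Capacity used 40/40.
Total value = 768.00

768.00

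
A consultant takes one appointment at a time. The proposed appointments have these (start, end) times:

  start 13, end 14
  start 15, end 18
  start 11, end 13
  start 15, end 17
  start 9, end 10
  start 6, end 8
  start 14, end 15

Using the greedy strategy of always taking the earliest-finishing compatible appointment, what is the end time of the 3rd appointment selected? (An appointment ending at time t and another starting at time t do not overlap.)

Sort by end time and greedily take each interval whose start is ≥ the last chosen end.
By end time: (6,8), (9,10), (11,13), (13,14), (14,15), (15,17), (15,18).
Pick (6,8); next start ≥ 8 → (9,10); next start ≥ 10 → (11,13); next start ≥ 13 → (13,14); next start ≥ 14 → (14,15); next start ≥ 15 → (15,17).
Selected: (6,8) (9,10) (11,13) (13,14) (14,15) (15,17)

13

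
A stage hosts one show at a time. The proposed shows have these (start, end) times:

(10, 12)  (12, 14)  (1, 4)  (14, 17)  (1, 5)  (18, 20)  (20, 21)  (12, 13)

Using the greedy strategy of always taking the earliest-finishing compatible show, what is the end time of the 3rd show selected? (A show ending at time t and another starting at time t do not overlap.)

Sorted by end: (1,4)  (1,5)  (10,12)  (12,13)  (12,14)  (14,17)  (18,20)  (20,21)
take (1,4); take (10,12); take (12,13); skip (12,14); take (14,17); take (18,20); take (20,21).
Selected: (1,4) (10,12) (12,13) (14,17) (18,20) (20,21)

13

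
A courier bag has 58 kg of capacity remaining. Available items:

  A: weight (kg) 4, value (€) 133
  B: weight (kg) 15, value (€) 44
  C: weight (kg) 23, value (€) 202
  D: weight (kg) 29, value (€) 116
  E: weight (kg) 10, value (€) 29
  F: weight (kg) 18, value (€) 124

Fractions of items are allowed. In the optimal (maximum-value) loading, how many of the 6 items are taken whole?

Sort by value per unit weight and fill in that order.
Ratios (sorted): A 33.25, C 8.78, F 6.89, D 4.00, B 2.93, E 2.90
take A (4 @ 133); take C (23 @ 202); take F (18 @ 124); take 13/29 of D → 52.00. Capacity used 58/58.
3 item(s) taken whole; one partial (take 13/29 of D).

3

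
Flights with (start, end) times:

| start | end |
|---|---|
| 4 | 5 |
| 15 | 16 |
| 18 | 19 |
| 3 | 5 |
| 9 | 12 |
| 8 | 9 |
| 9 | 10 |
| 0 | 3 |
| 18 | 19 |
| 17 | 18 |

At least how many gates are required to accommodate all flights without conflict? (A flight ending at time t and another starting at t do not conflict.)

2

starts: [0, 3, 4, 8, 9, 9, 15, 17, 18, 18]
ends:   [3, 5, 5, 9, 10, 12, 16, 18, 19, 19]
s0→1 e3→0 s3→1 s4→2  — peak 2.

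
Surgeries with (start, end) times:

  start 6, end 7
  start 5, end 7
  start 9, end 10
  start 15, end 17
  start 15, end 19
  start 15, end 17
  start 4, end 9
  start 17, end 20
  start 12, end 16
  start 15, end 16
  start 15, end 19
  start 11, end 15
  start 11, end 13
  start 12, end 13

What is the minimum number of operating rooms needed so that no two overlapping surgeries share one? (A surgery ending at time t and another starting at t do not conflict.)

6

starts: [4, 5, 6, 9, 11, 11, 12, 12, 15, 15, 15, 15, 15, 17]
ends:   [7, 7, 9, 10, 13, 13, 15, 16, 16, 17, 17, 19, 19, 20]
s4→1 s5→2 s6→3 e7→2 e7→1 e9→0 s9→1 e10→0 s11→1 s11→2 s12→3 s12→4 e13→3 e13→2 e15→1 s15→2 s15→3 s15→4 s15→5 s15→6  — peak 6.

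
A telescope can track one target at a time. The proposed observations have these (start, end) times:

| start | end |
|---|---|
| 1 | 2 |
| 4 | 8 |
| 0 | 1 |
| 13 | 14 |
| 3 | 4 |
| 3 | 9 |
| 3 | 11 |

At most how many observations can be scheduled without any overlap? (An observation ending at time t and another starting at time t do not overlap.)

5

By end time: (0,1), (1,2), (3,4), (4,8), (3,9), (3,11), (13,14).
Pick (0,1); next start ≥ 1 → (1,2); next start ≥ 2 → (3,4); next start ≥ 4 → (4,8); next start ≥ 8 → (13,14).
Selected 5 observations.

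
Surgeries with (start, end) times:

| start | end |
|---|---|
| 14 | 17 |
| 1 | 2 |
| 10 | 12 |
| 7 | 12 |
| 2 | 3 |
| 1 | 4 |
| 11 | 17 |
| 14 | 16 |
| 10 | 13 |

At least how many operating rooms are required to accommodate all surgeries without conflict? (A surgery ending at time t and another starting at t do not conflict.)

4

Events (time:±→running): 1:+→1 1:+→2 2:-→1 2:+→2 3:-→1 4:-→0 7:+→1 10:+→2 10:+→3 11:+→4 … peak 4.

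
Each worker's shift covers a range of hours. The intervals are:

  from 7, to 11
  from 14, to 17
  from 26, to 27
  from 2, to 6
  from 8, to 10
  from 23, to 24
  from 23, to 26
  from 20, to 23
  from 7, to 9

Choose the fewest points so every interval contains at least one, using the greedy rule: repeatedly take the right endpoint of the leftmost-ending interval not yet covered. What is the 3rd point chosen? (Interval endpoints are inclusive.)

Process intervals by earliest right end; each time one isn't hit yet, stab at its right endpoint.
By right end: [2,6]  [7,9]  [8,10]  [7,11]  [14,17]  [20,23]  [23,24]  [23,26]  [26,27]
[2,6] uncovered → point at 6; [7,9] uncovered → point at 9; [14,17] uncovered → point at 17; [20,23] uncovered → point at 23; [26,27] uncovered → point at 27.
Points: 6, 9, 17, 23, 27 (5 total).

17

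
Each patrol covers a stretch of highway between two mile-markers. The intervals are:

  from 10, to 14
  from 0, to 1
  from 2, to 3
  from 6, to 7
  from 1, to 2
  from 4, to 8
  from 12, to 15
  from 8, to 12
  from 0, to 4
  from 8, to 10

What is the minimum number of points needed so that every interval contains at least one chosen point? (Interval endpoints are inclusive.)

Sorted: [0,1] [1,2] [2,3] [0,4] [6,7] [4,8] [8,10] [8,12] [10,14] [12,15]
{[0,1],[1,2]} hit by 1; {[2,3],[0,4]} hit by 3; {[6,7],[4,8]} hit by 7; {[8,10],[8,12],[10,14]} hit by 10; {[12,15]} hit by 15.
Points: 1, 3, 7, 10, 15 (5 total).

5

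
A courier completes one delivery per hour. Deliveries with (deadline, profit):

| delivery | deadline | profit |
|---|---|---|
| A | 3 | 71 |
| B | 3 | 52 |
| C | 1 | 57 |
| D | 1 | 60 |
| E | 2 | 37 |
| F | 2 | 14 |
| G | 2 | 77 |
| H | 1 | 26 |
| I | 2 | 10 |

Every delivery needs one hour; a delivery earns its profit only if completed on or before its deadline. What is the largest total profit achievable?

208

By profit: G(d2,77), A(d3,71), D(d1,60), C(d1,57), B(d3,52), E(d2,37), H(d1,26), F(d2,14), I(d2,10)
G→slot 2; A→slot 3; D→slot 1; C skipped; B skipped; E skipped; H skipped; F skipped; I skipped.
Profit = 60 + 77 + 71 = 208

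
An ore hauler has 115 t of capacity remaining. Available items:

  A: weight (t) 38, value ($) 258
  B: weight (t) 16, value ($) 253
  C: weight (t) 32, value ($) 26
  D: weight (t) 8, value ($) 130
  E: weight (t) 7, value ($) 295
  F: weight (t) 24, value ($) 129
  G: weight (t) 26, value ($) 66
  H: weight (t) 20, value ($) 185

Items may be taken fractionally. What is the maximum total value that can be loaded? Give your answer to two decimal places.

1255.08

Order: E (295/7=42.14) > D (130/8=16.25) > B (253/16=15.81) > H (185/20=9.25) > A (258/38=6.79) > F (129/24=5.38) > G (66/26=2.54) > C (26/32=0.81)
Fill: take E (7 @ 295) → take D (8 @ 130) → take B (16 @ 253) → take H (20 @ 185) → take A (38 @ 258) → take F (24 @ 129) → take 2/26 of G → 5.08; 115/115 used.
Total value = 1255.08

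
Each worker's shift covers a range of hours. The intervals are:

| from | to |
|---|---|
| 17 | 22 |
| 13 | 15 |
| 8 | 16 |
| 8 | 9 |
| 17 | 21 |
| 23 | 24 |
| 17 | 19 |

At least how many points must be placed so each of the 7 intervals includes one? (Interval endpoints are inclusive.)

Process intervals by earliest right end; each time one isn't hit yet, stab at its right endpoint.
Sorted: [8,9] [13,15] [8,16] [17,19] [17,21] [17,22] [23,24]
{[8,9]} hit by 9; {[13,15],[8,16]} hit by 15; {[17,19],[17,21],[17,22]} hit by 19; {[23,24]} hit by 24.
Points: 9, 15, 19, 24 (4 total).

4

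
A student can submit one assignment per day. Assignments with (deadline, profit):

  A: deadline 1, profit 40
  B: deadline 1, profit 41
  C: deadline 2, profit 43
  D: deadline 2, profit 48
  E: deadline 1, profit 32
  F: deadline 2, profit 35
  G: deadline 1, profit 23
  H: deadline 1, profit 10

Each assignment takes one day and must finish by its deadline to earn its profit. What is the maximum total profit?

91

Take jobs in profit order; each goes to the latest open slot no later than its deadline.
By profit: D(d2,48), C(d2,43), B(d1,41), A(d1,40), F(d2,35), E(d1,32), G(d1,23), H(d1,10)
D→slot 2; C→slot 1; B skipped; A skipped; F skipped; E skipped; G skipped; H skipped.
Profit = 43 + 48 = 91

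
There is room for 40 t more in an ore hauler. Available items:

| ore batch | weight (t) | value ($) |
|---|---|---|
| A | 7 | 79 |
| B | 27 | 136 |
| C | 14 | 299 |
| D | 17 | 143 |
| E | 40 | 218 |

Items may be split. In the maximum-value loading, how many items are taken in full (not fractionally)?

3

Order: C (299/14=21.36) > A (79/7=11.29) > D (143/17=8.41) > E (218/40=5.45) > B (136/27=5.04)
Fill: take C (14 @ 299) → take A (7 @ 79) → take D (17 @ 143) → take 2/40 of E → 10.90; 40/40 used.
3 item(s) taken whole; one partial (take 2/40 of E).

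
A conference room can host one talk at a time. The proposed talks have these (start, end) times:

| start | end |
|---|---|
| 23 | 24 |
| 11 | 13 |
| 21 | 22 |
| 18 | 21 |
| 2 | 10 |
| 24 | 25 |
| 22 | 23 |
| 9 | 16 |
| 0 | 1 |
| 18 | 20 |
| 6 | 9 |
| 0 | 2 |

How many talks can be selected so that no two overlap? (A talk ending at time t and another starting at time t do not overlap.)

By end time: (0,1), (0,2), (6,9), (2,10), (11,13), (9,16), (18,20), (18,21), (21,22), (22,23), (23,24), (24,25).
Pick (0,1); next start ≥ 1 → (6,9); next start ≥ 9 → (11,13); next start ≥ 13 → (18,20); next start ≥ 20 → (21,22); next start ≥ 22 → (22,23); next start ≥ 23 → (23,24); next start ≥ 24 → (24,25).
Selected 8 talks.

8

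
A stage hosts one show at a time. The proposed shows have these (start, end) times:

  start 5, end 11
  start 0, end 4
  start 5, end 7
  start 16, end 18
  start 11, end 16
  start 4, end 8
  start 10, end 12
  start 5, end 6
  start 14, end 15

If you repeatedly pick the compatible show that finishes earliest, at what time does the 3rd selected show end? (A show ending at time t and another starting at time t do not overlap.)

By end time: (0,4), (5,6), (5,7), (4,8), (5,11), (10,12), (14,15), (11,16), (16,18).
Pick (0,4); next start ≥ 4 → (5,6); next start ≥ 6 → (10,12); next start ≥ 12 → (14,15); next start ≥ 15 → (16,18).
Selected: (0,4) (5,6) (10,12) (14,15) (16,18)

12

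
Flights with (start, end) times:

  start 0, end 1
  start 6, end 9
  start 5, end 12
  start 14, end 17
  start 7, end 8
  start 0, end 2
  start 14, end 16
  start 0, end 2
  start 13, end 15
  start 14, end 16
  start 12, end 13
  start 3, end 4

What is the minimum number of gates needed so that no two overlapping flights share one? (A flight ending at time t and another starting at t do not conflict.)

4

Count concurrent intervals with a sweep; the peak is the room count.
Events (time:±→running): 0:+→1 0:+→2 0:+→3 1:-→2 2:-→1 2:-→0 3:+→1 4:-→0 5:+→1 6:+→2 7:+→3 8:-→2 9:-→1 12:-→0 12:+→1 13:-→0 13:+→1 14:+→2 14:+→3 14:+→4 … peak 4.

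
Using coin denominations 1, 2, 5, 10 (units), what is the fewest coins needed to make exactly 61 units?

7

Greedy: take as many of the largest coin as possible, then repeat with the remainder.
61 = 6×10 + 1×1
Total coins = 6 + 1 = 7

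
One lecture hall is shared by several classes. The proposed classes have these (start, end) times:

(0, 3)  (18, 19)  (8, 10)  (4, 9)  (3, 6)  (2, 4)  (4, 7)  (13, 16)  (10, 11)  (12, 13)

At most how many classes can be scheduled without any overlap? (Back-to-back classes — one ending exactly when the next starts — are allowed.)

7

Order by finish time; keep every interval that doesn't clash with the previous kept one.
By end time: (0,3), (2,4), (3,6), (4,7), (4,9), (8,10), (10,11), (12,13), (13,16), (18,19).
Pick (0,3); next start ≥ 3 → (3,6); next start ≥ 6 → (8,10); next start ≥ 10 → (10,11); next start ≥ 11 → (12,13); next start ≥ 13 → (13,16); next start ≥ 16 → (18,19).
Selected 7 classes.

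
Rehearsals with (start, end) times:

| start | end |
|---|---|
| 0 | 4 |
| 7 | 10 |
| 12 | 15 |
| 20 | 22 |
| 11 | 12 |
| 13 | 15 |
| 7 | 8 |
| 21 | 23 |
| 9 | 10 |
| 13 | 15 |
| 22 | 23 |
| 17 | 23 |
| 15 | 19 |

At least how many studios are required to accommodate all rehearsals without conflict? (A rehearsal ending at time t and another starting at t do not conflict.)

3

Count concurrent intervals with a sweep; the peak is the room count.
starts: [0, 7, 7, 9, 11, 12, 13, 13, 15, 17, 20, 21, 22]
ends:   [4, 8, 10, 10, 12, 15, 15, 15, 19, 22, 23, 23, 23]
s0→1 e4→0 s7→1 s7→2 e8→1 s9→2 e10→1 e10→0 s11→1 e12→0 s12→1 s13→2 s13→3  — peak 3.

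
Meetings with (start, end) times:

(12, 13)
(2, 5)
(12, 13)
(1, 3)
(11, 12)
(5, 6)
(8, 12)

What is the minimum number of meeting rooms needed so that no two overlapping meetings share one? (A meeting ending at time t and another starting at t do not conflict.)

2

Count concurrent intervals with a sweep; the peak is the room count.
Events (time:±→running): 1:+→1 2:+→2 … peak 2.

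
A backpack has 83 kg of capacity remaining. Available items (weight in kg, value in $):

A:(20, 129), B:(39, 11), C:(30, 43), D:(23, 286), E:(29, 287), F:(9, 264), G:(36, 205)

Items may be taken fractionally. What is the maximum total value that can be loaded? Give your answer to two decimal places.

Greedy by value/weight ratio, highest first.
Order: F (264/9=29.33) > D (286/23=12.43) > E (287/29=9.90) > A (129/20=6.45) > G (205/36=5.69) > C (43/30=1.43) > B (11/39=0.28)
Fill: take F (9 @ 264) → take D (23 @ 286) → take E (29 @ 287) → take A (20 @ 129) → take 2/36 of G → 11.39; 83/83 used.
Total value = 977.39

977.39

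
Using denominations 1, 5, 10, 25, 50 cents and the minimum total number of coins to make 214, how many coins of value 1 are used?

4

214 − 4×50→14 − 1×10→4 − 4×1→0
Count of 1: 4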